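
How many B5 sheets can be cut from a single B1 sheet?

16

Each ISO step halves the sheet: 1 × B1 → 2 × B2 → 4 × B3 → 8 × B4 → …
From B1 to B5 is 4 halving steps: 2^4 = 16.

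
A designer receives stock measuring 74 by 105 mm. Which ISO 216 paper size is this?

A7 (74 × 105 mm)

Aspect ratio 105/74 ≈ 1.419 — close to the ISO √2 ≈ 1.414.
In the A-series (A0 area = 1 m²): A7 = 74 × 105 mm.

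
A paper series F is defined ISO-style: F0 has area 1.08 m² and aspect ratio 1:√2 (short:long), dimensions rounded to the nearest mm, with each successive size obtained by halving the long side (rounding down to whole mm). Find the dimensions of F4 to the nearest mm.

218 × 309 mm

Let F0's short side be w mm. w · w√2 = 1.08 m² = 1,080,000 mm², so w ≈ 873.9 mm and w√2 ≈ 1235.9 mm → F0 = 874 × 1236 mm.
F1: ⌊1236/2⌋ × 874 = 618 × 874 mm
F2: ⌊874/2⌋ × 618 = 437 × 618 mm
F3: ⌊618/2⌋ × 437 = 309 × 437 mm
F4: ⌊437/2⌋ × 309 = 218 × 309 mm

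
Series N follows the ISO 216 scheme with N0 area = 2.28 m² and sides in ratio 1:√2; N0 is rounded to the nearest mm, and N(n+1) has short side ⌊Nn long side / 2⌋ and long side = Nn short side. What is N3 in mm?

Let N0's short side be w mm. w · w√2 = 2.28 m² = 2,280,000 mm², so w ≈ 1269.7 mm and w√2 ≈ 1795.7 mm → N0 = 1270 × 1796 mm.
N1: ⌊1796/2⌋ × 1270 = 898 × 1270 mm
N2: ⌊1270/2⌋ × 898 = 635 × 898 mm
N3: ⌊898/2⌋ × 635 = 449 × 635 mm

449 × 635 mm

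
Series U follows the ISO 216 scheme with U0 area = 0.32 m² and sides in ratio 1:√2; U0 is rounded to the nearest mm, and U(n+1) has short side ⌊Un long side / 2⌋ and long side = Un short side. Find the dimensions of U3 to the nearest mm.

168 × 238 mm

Let U0's short side be w mm. w · w√2 = 0.32 m² = 320,000 mm², so w ≈ 475.7 mm and w√2 ≈ 672.7 mm → U0 = 476 × 673 mm.
U1: ⌊673/2⌋ × 476 = 336 × 476 mm
U2: ⌊476/2⌋ × 336 = 238 × 336 mm
U3: ⌊336/2⌋ × 238 = 168 × 238 mm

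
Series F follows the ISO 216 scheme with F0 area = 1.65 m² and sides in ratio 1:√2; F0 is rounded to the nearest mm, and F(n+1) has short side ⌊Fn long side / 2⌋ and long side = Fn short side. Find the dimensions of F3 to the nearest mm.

382 × 540 mm

Let F0's short side be w mm. w · w√2 = 1.65 m² = 1,650,000 mm², so w ≈ 1080.2 mm and w√2 ≈ 1527.6 mm → F0 = 1080 × 1528 mm.
F1: ⌊1528/2⌋ × 1080 = 764 × 1080 mm
F2: ⌊1080/2⌋ × 764 = 540 × 764 mm
F3: ⌊764/2⌋ × 540 = 382 × 540 mm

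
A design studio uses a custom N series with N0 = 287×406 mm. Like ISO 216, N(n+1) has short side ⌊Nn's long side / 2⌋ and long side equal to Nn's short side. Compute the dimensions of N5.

N1: ⌊406/2⌋ × 287 = 203 × 287 mm
N2: ⌊287/2⌋ × 203 = 143 × 203 mm
N3: ⌊203/2⌋ × 143 = 101 × 143 mm
N4: ⌊143/2⌋ × 101 = 71 × 101 mm
N5: ⌊101/2⌋ × 71 = 50 × 71 mm

50 × 71 mm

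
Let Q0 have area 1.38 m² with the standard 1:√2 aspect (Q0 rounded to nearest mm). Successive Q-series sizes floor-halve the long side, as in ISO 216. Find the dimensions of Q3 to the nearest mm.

349 × 494 mm

Let Q0's short side be w mm. w · w√2 = 1.38 m² = 1,380,000 mm², so w ≈ 987.8 mm and w√2 ≈ 1397.0 mm → Q0 = 988 × 1397 mm.
Q1: ⌊1397/2⌋ × 988 = 698 × 988 mm
Q2: ⌊988/2⌋ × 698 = 494 × 698 mm
Q3: ⌊698/2⌋ × 494 = 349 × 494 mm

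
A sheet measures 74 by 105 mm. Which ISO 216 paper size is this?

A7 (74 × 105 mm)

Aspect ratio 105/74 ≈ 1.419 — close to the ISO √2 ≈ 1.414.
In the A-series (A0 area = 1 m²): A7 = 74 × 105 mm.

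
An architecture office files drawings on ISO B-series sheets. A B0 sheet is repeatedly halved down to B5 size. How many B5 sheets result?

Each ISO step halves the sheet: 1 × B0 → 2 × B1 → 4 × B2 → 8 × B3 → …
From B0 to B5 is 5 halving steps: 2^5 = 32.

32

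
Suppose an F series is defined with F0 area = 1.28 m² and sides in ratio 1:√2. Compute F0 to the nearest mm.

Let the short side be w mm. Then w · w√2 = 1.28 m² = 1,280,000 mm².
w² = 1,280,000/√2, so w ≈ 951.4 mm; long side = w√2 ≈ 1345.4 mm.

951 × 1345 mm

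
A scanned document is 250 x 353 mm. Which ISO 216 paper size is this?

Aspect ratio 353/250 ≈ 1.412 — close to the ISO √2 ≈ 1.414.
In the B-series (B0 = 1000 × 1414 mm): B4 = 250 × 353 mm.

B4 (250 × 353 mm)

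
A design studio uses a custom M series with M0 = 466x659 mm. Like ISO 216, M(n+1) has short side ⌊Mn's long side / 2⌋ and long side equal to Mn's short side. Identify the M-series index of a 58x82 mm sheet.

M6

M0: 466 × 659 mm
M1: 329 × 466 mm
M2: 233 × 329 mm
M3: 164 × 233 mm
M4: 116 × 164 mm
M5: 82 × 116 mm
M6: 58 × 82 mm
M7: 41 × 58 mm
→ matches M6.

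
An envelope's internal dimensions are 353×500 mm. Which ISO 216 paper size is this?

Aspect ratio 500/353 ≈ 1.416 — close to the ISO √2 ≈ 1.414.
In the B-series (B0 = 1000 × 1414 mm): B3 = 353 × 500 mm.

B3 (353 × 500 mm)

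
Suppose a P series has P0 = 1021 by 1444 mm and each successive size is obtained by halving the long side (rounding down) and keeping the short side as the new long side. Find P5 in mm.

P1: ⌊1444/2⌋ × 1021 = 722 × 1021 mm
P2: ⌊1021/2⌋ × 722 = 510 × 722 mm
P3: ⌊722/2⌋ × 510 = 361 × 510 mm
P4: ⌊510/2⌋ × 361 = 255 × 361 mm
P5: ⌊361/2⌋ × 255 = 180 × 255 mm

180 × 255 mm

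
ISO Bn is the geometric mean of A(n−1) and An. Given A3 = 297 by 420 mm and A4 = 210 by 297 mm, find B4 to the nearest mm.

Short side: √(297 · 210) = √62370 ≈ 249.7 → 250 mm
Long side: √(420 · 297) = √124740 ≈ 353.2 → 353 mm

250 × 353 mm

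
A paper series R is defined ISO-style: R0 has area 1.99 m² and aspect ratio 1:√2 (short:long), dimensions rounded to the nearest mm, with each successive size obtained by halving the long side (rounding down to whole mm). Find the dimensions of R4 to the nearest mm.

Let R0's short side be w mm. w · w√2 = 1.99 m² = 1,990,000 mm², so w ≈ 1186.2 mm and w√2 ≈ 1677.6 mm → R0 = 1186 × 1678 mm.
R1: ⌊1678/2⌋ × 1186 = 839 × 1186 mm
R2: ⌊1186/2⌋ × 839 = 593 × 839 mm
R3: ⌊839/2⌋ × 593 = 419 × 593 mm
R4: ⌊593/2⌋ × 419 = 296 × 419 mm

296 × 419 mm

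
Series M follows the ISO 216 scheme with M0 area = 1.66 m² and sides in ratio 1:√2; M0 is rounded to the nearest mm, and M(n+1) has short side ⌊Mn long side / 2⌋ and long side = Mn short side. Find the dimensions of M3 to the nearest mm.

383 × 541 mm

Let M0's short side be w mm. w · w√2 = 1.66 m² = 1,660,000 mm², so w ≈ 1083.4 mm and w√2 ≈ 1532.2 mm → M0 = 1083 × 1532 mm.
M1: ⌊1532/2⌋ × 1083 = 766 × 1083 mm
M2: ⌊1083/2⌋ × 766 = 541 × 766 mm
M3: ⌊766/2⌋ × 541 = 383 × 541 mm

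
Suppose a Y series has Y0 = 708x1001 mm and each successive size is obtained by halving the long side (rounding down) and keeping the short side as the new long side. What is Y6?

Y1 = 500 × 708 mm (from Y0 by 1 halving).
Y2: ⌊708/2⌋ × 500 = 354 × 500 mm
Y3: ⌊500/2⌋ × 354 = 250 × 354 mm
Y4: ⌊354/2⌋ × 250 = 177 × 250 mm
Y5: ⌊250/2⌋ × 177 = 125 × 177 mm
Y6: ⌊177/2⌋ × 125 = 88 × 125 mm

88 × 125 mm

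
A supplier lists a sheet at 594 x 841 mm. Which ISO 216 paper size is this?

Aspect ratio 841/594 ≈ 1.416 — close to the ISO √2 ≈ 1.414.
In the A-series (A0 area = 1 m²): A1 = 594 × 841 mm.

A1 (594 × 841 mm)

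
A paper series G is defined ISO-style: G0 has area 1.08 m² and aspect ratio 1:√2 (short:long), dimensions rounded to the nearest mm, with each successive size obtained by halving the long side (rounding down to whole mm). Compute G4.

218 × 309 mm

Let G0's short side be w mm. w · w√2 = 1.08 m² = 1,080,000 mm², so w ≈ 873.9 mm and w√2 ≈ 1235.9 mm → G0 = 874 × 1236 mm.
G1: ⌊1236/2⌋ × 874 = 618 × 874 mm
G2: ⌊874/2⌋ × 618 = 437 × 618 mm
G3: ⌊618/2⌋ × 437 = 309 × 437 mm
G4: ⌊437/2⌋ × 309 = 218 × 309 mm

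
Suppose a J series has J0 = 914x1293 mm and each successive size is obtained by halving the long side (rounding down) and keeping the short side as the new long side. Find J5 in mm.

J1: ⌊1293/2⌋ × 914 = 646 × 914 mm
J2: ⌊914/2⌋ × 646 = 457 × 646 mm
J3: ⌊646/2⌋ × 457 = 323 × 457 mm
J4: ⌊457/2⌋ × 323 = 228 × 323 mm
J5: ⌊323/2⌋ × 228 = 161 × 228 mm

161 × 228 mm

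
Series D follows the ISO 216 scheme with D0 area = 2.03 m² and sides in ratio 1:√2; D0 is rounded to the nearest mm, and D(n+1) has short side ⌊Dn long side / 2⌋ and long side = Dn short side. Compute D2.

Let D0's short side be w mm. w · w√2 = 2.03 m² = 2,030,000 mm², so w ≈ 1198.1 mm and w√2 ≈ 1694.4 mm → D0 = 1198 × 1694 mm.
D1: ⌊1694/2⌋ × 1198 = 847 × 1198 mm
D2: ⌊1198/2⌋ × 847 = 599 × 847 mm

599 × 847 mm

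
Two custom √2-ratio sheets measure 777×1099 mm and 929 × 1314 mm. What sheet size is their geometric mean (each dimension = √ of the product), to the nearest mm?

850 × 1202 mm

Short side: √(777 · 929) = √721833 ≈ 849.6 → 850 mm
Long side: √(1099 · 1314) = √1444086 ≈ 1201.7 → 1202 mm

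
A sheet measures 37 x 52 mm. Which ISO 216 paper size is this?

A9 (37 × 52 mm)

Aspect ratio 52/37 ≈ 1.405 — close to the ISO √2 ≈ 1.414.
In the A-series (A0 area = 1 m²): A9 = 37 × 52 mm.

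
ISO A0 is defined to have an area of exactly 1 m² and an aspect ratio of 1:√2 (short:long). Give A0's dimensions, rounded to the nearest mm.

Let the short side be w mm. Then the long side is w√2 and w · w√2 = 10⁶ mm².
w² = 10⁶/√2, so w = 1000 / 2^(1/4) ≈ 840.9 mm; long side = 1000 · 2^(1/4) ≈ 1189.2 mm.

841 × 1189 mm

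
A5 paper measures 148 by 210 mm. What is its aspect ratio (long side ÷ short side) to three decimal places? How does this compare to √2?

1.419

210 / 148 = 1.419
ISO 216 targets √2 ≈ 1.414; the +0.005 deviation is from mm rounding.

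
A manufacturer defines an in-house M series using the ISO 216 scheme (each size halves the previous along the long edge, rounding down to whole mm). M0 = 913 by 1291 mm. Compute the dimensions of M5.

161 × 228 mm

M1: ⌊1291/2⌋ × 913 = 645 × 913 mm
M2: ⌊913/2⌋ × 645 = 456 × 645 mm
M3: ⌊645/2⌋ × 456 = 322 × 456 mm
M4: ⌊456/2⌋ × 322 = 228 × 322 mm
M5: ⌊322/2⌋ × 228 = 161 × 228 mm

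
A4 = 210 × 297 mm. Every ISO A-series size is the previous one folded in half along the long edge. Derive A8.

52 × 74 mm

A5: ⌊297/2⌋ × 210 = 148 × 210 mm
A6: ⌊210/2⌋ × 148 = 105 × 148 mm
A7: ⌊148/2⌋ × 105 = 74 × 105 mm
A8: ⌊105/2⌋ × 74 = 52 × 74 mm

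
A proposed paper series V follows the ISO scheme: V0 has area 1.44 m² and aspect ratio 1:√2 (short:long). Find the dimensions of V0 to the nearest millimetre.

1009 × 1427 mm

Let the short side be w mm. Then w · w√2 = 1.44 m² = 1,440,000 mm².
w² = 1,440,000/√2, so w ≈ 1009.1 mm; long side = w√2 ≈ 1427.0 mm.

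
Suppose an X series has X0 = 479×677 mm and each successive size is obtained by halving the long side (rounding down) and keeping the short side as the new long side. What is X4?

119 × 169 mm

X1 = 338 × 479 mm (from X0 by 1 halving).
X2: ⌊479/2⌋ × 338 = 239 × 338 mm
X3: ⌊338/2⌋ × 239 = 169 × 239 mm
X4: ⌊239/2⌋ × 169 = 119 × 169 mm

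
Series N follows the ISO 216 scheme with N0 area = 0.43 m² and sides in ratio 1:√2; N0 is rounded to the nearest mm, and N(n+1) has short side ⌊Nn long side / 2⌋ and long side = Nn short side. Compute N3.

Let N0's short side be w mm. w · w√2 = 0.43 m² = 430,000 mm², so w ≈ 551.4 mm and w√2 ≈ 779.8 mm → N0 = 551 × 780 mm.
N1: ⌊780/2⌋ × 551 = 390 × 551 mm
N2: ⌊551/2⌋ × 390 = 275 × 390 mm
N3: ⌊390/2⌋ × 275 = 195 × 275 mm

195 × 275 mm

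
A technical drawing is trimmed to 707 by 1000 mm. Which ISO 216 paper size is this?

B1 (707 × 1000 mm)

Aspect ratio 1000/707 ≈ 1.414 — close to the ISO √2 ≈ 1.414.
In the B-series (B0 = 1000 × 1414 mm): B1 = 707 × 1000 mm.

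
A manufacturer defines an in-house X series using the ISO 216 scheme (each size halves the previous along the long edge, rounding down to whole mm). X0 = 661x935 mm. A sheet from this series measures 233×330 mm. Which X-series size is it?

X3

X0: 661 × 935 mm
X1: 467 × 661 mm
X2: 330 × 467 mm
X3: 233 × 330 mm
X4: 165 × 233 mm
→ matches X3.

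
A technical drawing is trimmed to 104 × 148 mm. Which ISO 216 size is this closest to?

Aspect ratio 148/104 ≈ 1.423 — close to the ISO √2 ≈ 1.414.
In the A-series (A0 area = 1 m²): A6 = 105 × 148 mm.
Off by 1 mm total — nearest standard size.

A6 (105 × 148 mm)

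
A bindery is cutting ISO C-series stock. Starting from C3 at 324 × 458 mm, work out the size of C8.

C4: ⌊458/2⌋ × 324 = 229 × 324 mm
C5: ⌊324/2⌋ × 229 = 162 × 229 mm
C6: ⌊229/2⌋ × 162 = 114 × 162 mm
C7: ⌊162/2⌋ × 114 = 81 × 114 mm
C8: ⌊114/2⌋ × 81 = 57 × 81 mm

57 × 81 mm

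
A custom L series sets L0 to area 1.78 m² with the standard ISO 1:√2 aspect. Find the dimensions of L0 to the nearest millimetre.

1122 × 1587 mm

Let the short side be w mm. Then w · w√2 = 1.78 m² = 1,780,000 mm².
w² = 1,780,000/√2, so w ≈ 1121.9 mm; long side = w√2 ≈ 1586.6 mm.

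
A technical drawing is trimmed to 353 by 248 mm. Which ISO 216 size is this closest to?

B4 (250 × 353 mm)

Aspect ratio 353/248 ≈ 1.423 — close to the ISO √2 ≈ 1.414.
In the B-series (B0 = 1000 × 1414 mm): B4 = 250 × 353 mm.
Off by 2 mm total — nearest standard size.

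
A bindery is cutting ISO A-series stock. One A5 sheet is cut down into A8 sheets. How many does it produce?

Each ISO step halves the sheet: 1 × A5 → 2 × A6 → 4 × A7 → 8 × A8
From A5 to A8 is 3 halving steps: 2^3 = 8.

8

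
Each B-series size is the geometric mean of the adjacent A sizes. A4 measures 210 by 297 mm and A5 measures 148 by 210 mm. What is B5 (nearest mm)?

Short side: √(210 · 148) = √31080 ≈ 176.3 → 176 mm
Long side: √(297 · 210) = √62370 ≈ 249.7 → 250 mm

176 × 250 mm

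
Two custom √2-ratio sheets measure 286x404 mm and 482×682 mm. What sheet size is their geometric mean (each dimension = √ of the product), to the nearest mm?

371 × 525 mm

Short side: √(286 · 482) = √137852 ≈ 371.3 → 371 mm
Long side: √(404 · 682) = √275528 ≈ 524.9 → 525 mm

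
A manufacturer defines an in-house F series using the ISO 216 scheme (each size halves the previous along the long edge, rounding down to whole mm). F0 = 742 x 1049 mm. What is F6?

92 × 131 mm

F1 = 524 × 742 mm (from F0 by 1 halving).
F2: ⌊742/2⌋ × 524 = 371 × 524 mm
F3: ⌊524/2⌋ × 371 = 262 × 371 mm
F4: ⌊371/2⌋ × 262 = 185 × 262 mm
F5: ⌊262/2⌋ × 185 = 131 × 185 mm
F6: ⌊185/2⌋ × 131 = 92 × 131 mm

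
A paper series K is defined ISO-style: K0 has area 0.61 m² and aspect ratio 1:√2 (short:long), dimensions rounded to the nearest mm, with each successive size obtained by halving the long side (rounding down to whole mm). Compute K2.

Let K0's short side be w mm. w · w√2 = 0.61 m² = 610,000 mm², so w ≈ 656.8 mm and w√2 ≈ 928.8 mm → K0 = 657 × 929 mm.
K1: ⌊929/2⌋ × 657 = 464 × 657 mm
K2: ⌊657/2⌋ × 464 = 328 × 464 mm

328 × 464 mm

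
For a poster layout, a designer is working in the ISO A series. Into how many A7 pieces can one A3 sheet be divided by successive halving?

Each ISO step halves the sheet: 1 × A3 → 2 × A4 → 4 × A5 → 8 × A6 → …
From A3 to A7 is 4 halving steps: 2^4 = 16.

16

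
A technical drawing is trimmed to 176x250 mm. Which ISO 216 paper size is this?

Aspect ratio 250/176 ≈ 1.420 — close to the ISO √2 ≈ 1.414.
In the B-series (B0 = 1000 × 1414 mm): B5 = 176 × 250 mm.

B5 (176 × 250 mm)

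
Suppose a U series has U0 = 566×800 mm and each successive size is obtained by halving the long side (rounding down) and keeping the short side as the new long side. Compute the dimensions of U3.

200 × 283 mm

U1: ⌊800/2⌋ × 566 = 400 × 566 mm
U2: ⌊566/2⌋ × 400 = 283 × 400 mm
U3: ⌊400/2⌋ × 283 = 200 × 283 mm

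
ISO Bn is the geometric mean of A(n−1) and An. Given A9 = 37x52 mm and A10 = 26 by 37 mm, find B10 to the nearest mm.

Short side: √(37 · 26) = √962 ≈ 31.0 → 31 mm
Long side: √(52 · 37) = √1924 ≈ 43.9 → 44 mm

31 × 44 mm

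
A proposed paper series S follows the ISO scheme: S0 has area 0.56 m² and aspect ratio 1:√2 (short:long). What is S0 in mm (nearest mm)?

629 × 890 mm

Let the short side be w mm. Then w · w√2 = 0.56 m² = 560,000 mm².
w² = 560,000/√2, so w ≈ 629.3 mm; long side = w√2 ≈ 889.9 mm.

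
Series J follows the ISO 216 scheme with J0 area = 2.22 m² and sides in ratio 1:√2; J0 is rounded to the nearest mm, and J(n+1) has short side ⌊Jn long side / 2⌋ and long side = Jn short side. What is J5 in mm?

Let J0's short side be w mm. w · w√2 = 2.22 m² = 2,220,000 mm², so w ≈ 1252.9 mm and w√2 ≈ 1771.9 mm → J0 = 1253 × 1772 mm.
J1: ⌊1772/2⌋ × 1253 = 886 × 1253 mm
J2: ⌊1253/2⌋ × 886 = 626 × 886 mm
J3: ⌊886/2⌋ × 626 = 443 × 626 mm
J4: ⌊626/2⌋ × 443 = 313 × 443 mm
J5: ⌊443/2⌋ × 313 = 221 × 313 mm

221 × 313 mm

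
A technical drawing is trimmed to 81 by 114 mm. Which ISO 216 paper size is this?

C7 (81 × 114 mm)

Aspect ratio 114/81 ≈ 1.407 — close to the ISO √2 ≈ 1.414.
In the C-series (envelope sizes, between A and B): C7 = 81 × 114 mm.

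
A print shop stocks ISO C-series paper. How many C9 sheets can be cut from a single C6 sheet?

Each ISO step halves the sheet: 1 × C6 → 2 × C7 → 4 × C8 → 8 × C9
From C6 to C9 is 3 halving steps: 2^3 = 8.

8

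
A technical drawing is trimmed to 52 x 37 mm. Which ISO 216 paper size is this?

Aspect ratio 52/37 ≈ 1.405 — close to the ISO √2 ≈ 1.414.
In the A-series (A0 area = 1 m²): A9 = 37 × 52 mm.

A9 (37 × 52 mm)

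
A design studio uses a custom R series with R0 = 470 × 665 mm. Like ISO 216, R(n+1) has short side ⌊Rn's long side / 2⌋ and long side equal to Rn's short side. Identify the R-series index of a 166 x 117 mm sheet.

R4

R0: 470 × 665 mm
R1: 332 × 470 mm
R2: 235 × 332 mm
R3: 166 × 235 mm
R4: 117 × 166 mm
R5: 83 × 117 mm
→ matches R4.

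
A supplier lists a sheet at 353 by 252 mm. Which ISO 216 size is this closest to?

Aspect ratio 353/252 ≈ 1.401 — close to the ISO √2 ≈ 1.414.
In the B-series (B0 = 1000 × 1414 mm): B4 = 250 × 353 mm.
Off by 2 mm total — nearest standard size.

B4 (250 × 353 mm)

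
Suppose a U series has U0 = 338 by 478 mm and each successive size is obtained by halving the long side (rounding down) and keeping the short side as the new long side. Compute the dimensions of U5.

U1: ⌊478/2⌋ × 338 = 239 × 338 mm
U2: ⌊338/2⌋ × 239 = 169 × 239 mm
U3: ⌊239/2⌋ × 169 = 119 × 169 mm
U4: ⌊169/2⌋ × 119 = 84 × 119 mm
U5: ⌊119/2⌋ × 84 = 59 × 84 mm

59 × 84 mm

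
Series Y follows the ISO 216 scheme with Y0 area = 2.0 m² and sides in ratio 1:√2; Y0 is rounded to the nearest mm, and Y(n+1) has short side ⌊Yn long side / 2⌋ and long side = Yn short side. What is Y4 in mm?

297 × 420 mm

Let Y0's short side be w mm. w · w√2 = 2.0 m² = 2,000,000 mm², so w ≈ 1189.2 mm and w√2 ≈ 1681.8 mm → Y0 = 1189 × 1682 mm.
Y1: ⌊1682/2⌋ × 1189 = 841 × 1189 mm
Y2: ⌊1189/2⌋ × 841 = 594 × 841 mm
Y3: ⌊841/2⌋ × 594 = 420 × 594 mm
Y4: ⌊594/2⌋ × 420 = 297 × 420 mm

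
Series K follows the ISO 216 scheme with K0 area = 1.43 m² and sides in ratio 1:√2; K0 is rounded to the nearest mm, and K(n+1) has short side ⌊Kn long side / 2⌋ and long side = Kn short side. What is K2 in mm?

503 × 711 mm

Let K0's short side be w mm. w · w√2 = 1.43 m² = 1,430,000 mm², so w ≈ 1005.6 mm and w√2 ≈ 1422.1 mm → K0 = 1006 × 1422 mm.
K1: ⌊1422/2⌋ × 1006 = 711 × 1006 mm
K2: ⌊1006/2⌋ × 711 = 503 × 711 mm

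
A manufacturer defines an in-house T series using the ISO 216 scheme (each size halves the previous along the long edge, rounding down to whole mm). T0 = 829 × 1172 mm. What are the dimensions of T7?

T1 = 586 × 829 mm (from T0 by 1 halving).
T2: ⌊829/2⌋ × 586 = 414 × 586 mm
T3: ⌊586/2⌋ × 414 = 293 × 414 mm
T4: ⌊414/2⌋ × 293 = 207 × 293 mm
T5: ⌊293/2⌋ × 207 = 146 × 207 mm
T6: ⌊207/2⌋ × 146 = 103 × 146 mm
T7: ⌊146/2⌋ × 103 = 73 × 103 mm

73 × 103 mm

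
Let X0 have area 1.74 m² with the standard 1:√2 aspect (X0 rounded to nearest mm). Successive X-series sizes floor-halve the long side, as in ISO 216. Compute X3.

392 × 554 mm

Let X0's short side be w mm. w · w√2 = 1.74 m² = 1,740,000 mm², so w ≈ 1109.2 mm and w√2 ≈ 1568.7 mm → X0 = 1109 × 1569 mm.
X1: ⌊1569/2⌋ × 1109 = 784 × 1109 mm
X2: ⌊1109/2⌋ × 784 = 554 × 784 mm
X3: ⌊784/2⌋ × 554 = 392 × 554 mm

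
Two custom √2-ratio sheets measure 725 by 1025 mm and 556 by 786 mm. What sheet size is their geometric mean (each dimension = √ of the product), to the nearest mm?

Short side: √(725 · 556) = √403100 ≈ 634.9 → 635 mm
Long side: √(1025 · 786) = √805650 ≈ 897.6 → 898 mm

635 × 898 mm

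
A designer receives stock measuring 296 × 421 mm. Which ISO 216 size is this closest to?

Aspect ratio 421/296 ≈ 1.422 — close to the ISO √2 ≈ 1.414.
In the A-series (A0 area = 1 m²): A3 = 297 × 420 mm.
Off by 2 mm total — nearest standard size.

A3 (297 × 420 mm)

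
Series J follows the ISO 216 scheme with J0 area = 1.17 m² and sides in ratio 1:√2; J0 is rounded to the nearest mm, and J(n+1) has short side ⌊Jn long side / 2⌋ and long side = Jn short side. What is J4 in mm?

227 × 321 mm

Let J0's short side be w mm. w · w√2 = 1.17 m² = 1,170,000 mm², so w ≈ 909.6 mm and w√2 ≈ 1286.3 mm → J0 = 910 × 1286 mm.
J1: ⌊1286/2⌋ × 910 = 643 × 910 mm
J2: ⌊910/2⌋ × 643 = 455 × 643 mm
J3: ⌊643/2⌋ × 455 = 321 × 455 mm
J4: ⌊455/2⌋ × 321 = 227 × 321 mm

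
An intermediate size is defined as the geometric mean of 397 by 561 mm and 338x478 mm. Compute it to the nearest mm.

366 × 518 mm

Short side: √(397 · 338) = √134186 ≈ 366.3 → 366 mm
Long side: √(561 · 478) = √268158 ≈ 517.8 → 518 mm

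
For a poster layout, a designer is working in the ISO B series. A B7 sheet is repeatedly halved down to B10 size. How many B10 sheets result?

8

Each ISO step halves the sheet: 1 × B7 → 2 × B8 → 4 × B9 → 8 × B10
From B7 to B10 is 3 halving steps: 2^3 = 8.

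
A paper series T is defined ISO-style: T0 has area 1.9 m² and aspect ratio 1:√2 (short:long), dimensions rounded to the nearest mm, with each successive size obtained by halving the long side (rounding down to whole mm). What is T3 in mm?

Let T0's short side be w mm. w · w√2 = 1.9 m² = 1,900,000 mm², so w ≈ 1159.1 mm and w√2 ≈ 1639.2 mm → T0 = 1159 × 1639 mm.
T1: ⌊1639/2⌋ × 1159 = 819 × 1159 mm
T2: ⌊1159/2⌋ × 819 = 579 × 819 mm
T3: ⌊819/2⌋ × 579 = 409 × 579 mm

409 × 579 mm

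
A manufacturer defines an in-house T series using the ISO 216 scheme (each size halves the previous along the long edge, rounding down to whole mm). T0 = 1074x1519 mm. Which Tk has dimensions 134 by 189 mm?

T6

T0: 1074 × 1519 mm
T1: 759 × 1074 mm
T2: 537 × 759 mm
T3: 379 × 537 mm
T4: 268 × 379 mm
T5: 189 × 268 mm
T6: 134 × 189 mm
T7: 94 × 134 mm
→ matches T6.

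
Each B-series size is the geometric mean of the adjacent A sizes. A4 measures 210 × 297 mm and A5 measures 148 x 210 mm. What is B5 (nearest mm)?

Short side: √(210 · 148) = √31080 ≈ 176.3 → 176 mm
Long side: √(297 · 210) = √62370 ≈ 249.7 → 250 mm

176 × 250 mm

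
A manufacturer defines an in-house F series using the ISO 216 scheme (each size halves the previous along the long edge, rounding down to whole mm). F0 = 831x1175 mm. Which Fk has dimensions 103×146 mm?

F0: 831 × 1175 mm
F1: 587 × 831 mm
F2: 415 × 587 mm
F3: 293 × 415 mm
F4: 207 × 293 mm
F5: 146 × 207 mm
F6: 103 × 146 mm
F7: 73 × 103 mm
→ matches F6.

F6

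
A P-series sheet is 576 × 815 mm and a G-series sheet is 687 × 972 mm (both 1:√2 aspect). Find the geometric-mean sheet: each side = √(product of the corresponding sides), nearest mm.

Short side: √(576 · 687) = √395712 ≈ 629.1 → 629 mm
Long side: √(815 · 972) = √792180 ≈ 890.0 → 890 mm

629 × 890 mm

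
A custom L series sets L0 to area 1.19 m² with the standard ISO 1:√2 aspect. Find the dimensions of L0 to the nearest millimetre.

917 × 1297 mm

Let the short side be w mm. Then w · w√2 = 1.19 m² = 1,190,000 mm².
w² = 1,190,000/√2, so w ≈ 917.3 mm; long side = w√2 ≈ 1297.3 mm.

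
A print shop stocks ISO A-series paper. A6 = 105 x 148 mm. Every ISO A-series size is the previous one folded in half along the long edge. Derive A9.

37 × 52 mm

A7: ⌊148/2⌋ × 105 = 74 × 105 mm
A8: ⌊105/2⌋ × 74 = 52 × 74 mm
A9: ⌊74/2⌋ × 52 = 37 × 52 mm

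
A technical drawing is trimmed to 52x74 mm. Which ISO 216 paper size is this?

Aspect ratio 74/52 ≈ 1.423 — close to the ISO √2 ≈ 1.414.
In the A-series (A0 area = 1 m²): A8 = 52 × 74 mm.

A8 (52 × 74 mm)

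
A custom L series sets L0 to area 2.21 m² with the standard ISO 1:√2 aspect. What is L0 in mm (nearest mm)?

Let the short side be w mm. Then w · w√2 = 2.21 m² = 2,210,000 mm².
w² = 2,210,000/√2, so w ≈ 1250.1 mm; long side = w√2 ≈ 1767.9 mm.

1250 × 1768 mm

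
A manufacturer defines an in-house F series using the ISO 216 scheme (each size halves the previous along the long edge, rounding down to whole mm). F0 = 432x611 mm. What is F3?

152 × 216 mm

F1: ⌊611/2⌋ × 432 = 305 × 432 mm
F2: ⌊432/2⌋ × 305 = 216 × 305 mm
F3: ⌊305/2⌋ × 216 = 152 × 216 mm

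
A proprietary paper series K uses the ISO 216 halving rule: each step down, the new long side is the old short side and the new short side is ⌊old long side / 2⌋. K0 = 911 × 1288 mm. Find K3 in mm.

322 × 455 mm

K1: ⌊1288/2⌋ × 911 = 644 × 911 mm
K2: ⌊911/2⌋ × 644 = 455 × 644 mm
K3: ⌊644/2⌋ × 455 = 322 × 455 mm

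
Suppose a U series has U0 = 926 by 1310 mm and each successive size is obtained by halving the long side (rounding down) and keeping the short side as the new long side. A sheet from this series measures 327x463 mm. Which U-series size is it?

U3

U0: 926 × 1310 mm
U1: 655 × 926 mm
U2: 463 × 655 mm
U3: 327 × 463 mm
U4: 231 × 327 mm
→ matches U3.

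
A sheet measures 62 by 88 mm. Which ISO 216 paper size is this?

Aspect ratio 88/62 ≈ 1.419 — close to the ISO √2 ≈ 1.414.
In the B-series (B0 = 1000 × 1414 mm): B8 = 62 × 88 mm.

B8 (62 × 88 mm)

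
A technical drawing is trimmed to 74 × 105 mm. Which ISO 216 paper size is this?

A7 (74 × 105 mm)

Aspect ratio 105/74 ≈ 1.419 — close to the ISO √2 ≈ 1.414.
In the A-series (A0 area = 1 m²): A7 = 74 × 105 mm.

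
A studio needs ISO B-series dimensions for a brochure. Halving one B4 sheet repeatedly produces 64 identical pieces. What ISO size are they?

B10

64 = 2^6, so 6 halving steps.
B4 → B5 → … → B10 after 6 steps.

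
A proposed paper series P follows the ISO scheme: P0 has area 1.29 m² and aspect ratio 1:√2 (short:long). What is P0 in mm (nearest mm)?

Let the short side be w mm. Then w · w√2 = 1.29 m² = 1,290,000 mm².
w² = 1,290,000/√2, so w ≈ 955.1 mm; long side = w√2 ≈ 1350.7 mm.

955 × 1351 mm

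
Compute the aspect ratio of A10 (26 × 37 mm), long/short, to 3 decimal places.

37 / 26 = 1.423
ISO 216 targets √2 ≈ 1.414; the +0.009 deviation is from mm rounding.

1.423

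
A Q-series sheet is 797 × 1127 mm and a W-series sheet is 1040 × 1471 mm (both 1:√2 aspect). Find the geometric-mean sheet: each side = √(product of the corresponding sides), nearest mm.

Short side: √(797 · 1040) = √828880 ≈ 910.4 → 910 mm
Long side: √(1127 · 1471) = √1657817 ≈ 1287.6 → 1288 mm

910 × 1288 mm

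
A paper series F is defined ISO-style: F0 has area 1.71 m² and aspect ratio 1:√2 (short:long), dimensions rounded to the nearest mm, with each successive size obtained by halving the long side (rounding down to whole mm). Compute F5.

194 × 275 mm

Let F0's short side be w mm. w · w√2 = 1.71 m² = 1,710,000 mm², so w ≈ 1099.6 mm and w√2 ≈ 1555.1 mm → F0 = 1100 × 1555 mm.
F1: ⌊1555/2⌋ × 1100 = 777 × 1100 mm
F2: ⌊1100/2⌋ × 777 = 550 × 777 mm
F3: ⌊777/2⌋ × 550 = 388 × 550 mm
F4: ⌊550/2⌋ × 388 = 275 × 388 mm
F5: ⌊388/2⌋ × 275 = 194 × 275 mm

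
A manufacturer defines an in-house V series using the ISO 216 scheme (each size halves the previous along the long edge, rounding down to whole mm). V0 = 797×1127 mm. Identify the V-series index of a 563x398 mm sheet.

V0: 797 × 1127 mm
V1: 563 × 797 mm
V2: 398 × 563 mm
V3: 281 × 398 mm
→ matches V2.

V2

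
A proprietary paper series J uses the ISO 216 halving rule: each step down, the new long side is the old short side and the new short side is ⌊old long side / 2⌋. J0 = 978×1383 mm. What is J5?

172 × 244 mm

J1: ⌊1383/2⌋ × 978 = 691 × 978 mm
J2: ⌊978/2⌋ × 691 = 489 × 691 mm
J3: ⌊691/2⌋ × 489 = 345 × 489 mm
J4: ⌊489/2⌋ × 345 = 244 × 345 mm
J5: ⌊345/2⌋ × 244 = 172 × 244 mm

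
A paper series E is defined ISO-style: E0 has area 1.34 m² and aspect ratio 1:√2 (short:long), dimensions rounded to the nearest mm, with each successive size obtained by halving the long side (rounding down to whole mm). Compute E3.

344 × 486 mm

Let E0's short side be w mm. w · w√2 = 1.34 m² = 1,340,000 mm², so w ≈ 973.4 mm and w√2 ≈ 1376.6 mm → E0 = 973 × 1377 mm.
E1: ⌊1377/2⌋ × 973 = 688 × 973 mm
E2: ⌊973/2⌋ × 688 = 486 × 688 mm
E3: ⌊688/2⌋ × 486 = 344 × 486 mm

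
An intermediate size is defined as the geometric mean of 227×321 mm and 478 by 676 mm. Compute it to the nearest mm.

329 × 466 mm

Short side: √(227 · 478) = √108506 ≈ 329.4 → 329 mm
Long side: √(321 · 676) = √216996 ≈ 465.8 → 466 mm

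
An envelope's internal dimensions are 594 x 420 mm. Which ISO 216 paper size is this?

Aspect ratio 594/420 ≈ 1.414 — close to the ISO √2 ≈ 1.414.
In the A-series (A0 area = 1 m²): A2 = 420 × 594 mm.

A2 (420 × 594 mm)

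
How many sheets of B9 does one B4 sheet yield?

Each ISO step halves the sheet: 1 × B4 → 2 × B5 → 4 × B6 → 8 × B7 → …
From B4 to B9 is 5 halving steps: 2^5 = 32.

32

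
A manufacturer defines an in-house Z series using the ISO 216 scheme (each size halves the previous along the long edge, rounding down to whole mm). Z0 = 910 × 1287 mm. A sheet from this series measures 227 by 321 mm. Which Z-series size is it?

Z0: 910 × 1287 mm
Z1: 643 × 910 mm
Z2: 455 × 643 mm
Z3: 321 × 455 mm
Z4: 227 × 321 mm
Z5: 160 × 227 mm
→ matches Z4.

Z4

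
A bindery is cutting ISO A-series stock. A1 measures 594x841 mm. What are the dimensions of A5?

A2: ⌊841/2⌋ × 594 = 420 × 594 mm
A3: ⌊594/2⌋ × 420 = 297 × 420 mm
A4: ⌊420/2⌋ × 297 = 210 × 297 mm
A5: ⌊297/2⌋ × 210 = 148 × 210 mm

148 × 210 mm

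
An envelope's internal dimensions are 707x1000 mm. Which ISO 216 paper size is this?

Aspect ratio 1000/707 ≈ 1.414 — close to the ISO √2 ≈ 1.414.
In the B-series (B0 = 1000 × 1414 mm): B1 = 707 × 1000 mm.

B1 (707 × 1000 mm)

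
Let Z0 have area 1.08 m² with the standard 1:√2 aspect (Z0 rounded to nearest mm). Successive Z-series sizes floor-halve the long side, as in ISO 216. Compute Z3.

Let Z0's short side be w mm. w · w√2 = 1.08 m² = 1,080,000 mm², so w ≈ 873.9 mm and w√2 ≈ 1235.9 mm → Z0 = 874 × 1236 mm.
Z1: ⌊1236/2⌋ × 874 = 618 × 874 mm
Z2: ⌊874/2⌋ × 618 = 437 × 618 mm
Z3: ⌊618/2⌋ × 437 = 309 × 437 mm

309 × 437 mm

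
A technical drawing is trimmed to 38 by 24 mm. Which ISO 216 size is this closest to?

A10 (26 × 37 mm)

Aspect ratio 38/24 ≈ 1.583 (ISO target is √2 ≈ 1.414).
In the A-series (A0 area = 1 m²): A10 = 26 × 37 mm.
Off by 3 mm total — nearest standard size.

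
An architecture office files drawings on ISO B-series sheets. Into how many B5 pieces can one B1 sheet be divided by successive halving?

B1 = 707 × 1000 mm; B5 = 176 × 250 mm.
Each halving step doubles the count; 4 steps from B1 to B5.
2^4 = 16.

16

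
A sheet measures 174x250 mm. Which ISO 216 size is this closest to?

B5 (176 × 250 mm)

Aspect ratio 250/174 ≈ 1.437 (ISO target is √2 ≈ 1.414).
In the B-series (B0 = 1000 × 1414 mm): B5 = 176 × 250 mm.
Off by 2 mm total — nearest standard size.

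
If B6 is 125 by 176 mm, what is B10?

B7: ⌊176/2⌋ × 125 = 88 × 125 mm
B8: ⌊125/2⌋ × 88 = 62 × 88 mm
B9: ⌊88/2⌋ × 62 = 44 × 62 mm
B10: ⌊62/2⌋ × 44 = 31 × 44 mm

31 × 44 mm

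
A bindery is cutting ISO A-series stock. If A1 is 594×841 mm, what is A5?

A2: ⌊841/2⌋ × 594 = 420 × 594 mm
A3: ⌊594/2⌋ × 420 = 297 × 420 mm
A4: ⌊420/2⌋ × 297 = 210 × 297 mm
A5: ⌊297/2⌋ × 210 = 148 × 210 mm

148 × 210 mm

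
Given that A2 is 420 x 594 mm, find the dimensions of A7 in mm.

74 × 105 mm

A3: ⌊594/2⌋ × 420 = 297 × 420 mm
A4: ⌊420/2⌋ × 297 = 210 × 297 mm
A5: ⌊297/2⌋ × 210 = 148 × 210 mm
A6: ⌊210/2⌋ × 148 = 105 × 148 mm
A7: ⌊148/2⌋ × 105 = 74 × 105 mm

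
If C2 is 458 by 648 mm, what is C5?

C3: ⌊648/2⌋ × 458 = 324 × 458 mm
C4: ⌊458/2⌋ × 324 = 229 × 324 mm
C5: ⌊324/2⌋ × 229 = 162 × 229 mm

162 × 229 mm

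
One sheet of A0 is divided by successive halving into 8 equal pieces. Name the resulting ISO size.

A3

8 = 2^3, so 3 halving steps.
A0 → A1 → … → A3 after 3 steps.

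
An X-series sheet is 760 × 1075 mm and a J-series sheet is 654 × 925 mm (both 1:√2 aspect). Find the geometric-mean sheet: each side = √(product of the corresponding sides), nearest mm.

705 × 997 mm

Short side: √(760 · 654) = √497040 ≈ 705.0 → 705 mm
Long side: √(1075 · 925) = √994375 ≈ 997.2 → 997 mm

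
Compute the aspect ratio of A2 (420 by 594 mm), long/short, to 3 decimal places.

594 / 420 = 1.414
Matches √2 ≈ 1.414 — the ISO 216 defining ratio.

1.414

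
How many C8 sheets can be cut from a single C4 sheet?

Each ISO step halves the sheet: 1 × C4 → 2 × C5 → 4 × C6 → 8 × C7 → …
From C4 to C8 is 4 halving steps: 2^4 = 16.

16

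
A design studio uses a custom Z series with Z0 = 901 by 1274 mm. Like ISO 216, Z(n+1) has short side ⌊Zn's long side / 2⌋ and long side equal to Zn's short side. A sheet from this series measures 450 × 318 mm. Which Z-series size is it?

Z0: 901 × 1274 mm
Z1: 637 × 901 mm
Z2: 450 × 637 mm
Z3: 318 × 450 mm
Z4: 225 × 318 mm
→ matches Z3.

Z3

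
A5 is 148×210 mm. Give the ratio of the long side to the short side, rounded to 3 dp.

1.419

210 / 148 = 1.419
ISO 216 targets √2 ≈ 1.414; the +0.005 deviation is from mm rounding.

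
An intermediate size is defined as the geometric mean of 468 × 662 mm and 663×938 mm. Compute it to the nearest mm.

Short side: √(468 · 663) = √310284 ≈ 557.0 → 557 mm
Long side: √(662 · 938) = √620956 ≈ 788.0 → 788 mm

557 × 788 mm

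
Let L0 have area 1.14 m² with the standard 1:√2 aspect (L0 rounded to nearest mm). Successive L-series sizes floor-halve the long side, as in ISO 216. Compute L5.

158 × 224 mm

Let L0's short side be w mm. w · w√2 = 1.14 m² = 1,140,000 mm², so w ≈ 897.8 mm and w√2 ≈ 1269.7 mm → L0 = 898 × 1270 mm.
L1: ⌊1270/2⌋ × 898 = 635 × 898 mm
L2: ⌊898/2⌋ × 635 = 449 × 635 mm
L3: ⌊635/2⌋ × 449 = 317 × 449 mm
L4: ⌊449/2⌋ × 317 = 224 × 317 mm
L5: ⌊317/2⌋ × 224 = 158 × 224 mm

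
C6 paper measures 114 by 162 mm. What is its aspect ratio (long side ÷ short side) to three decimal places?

1.421

162 / 114 = 1.421
ISO 216 targets √2 ≈ 1.414; the +0.007 deviation is from mm rounding.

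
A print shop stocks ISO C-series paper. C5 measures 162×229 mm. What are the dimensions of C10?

C6: ⌊229/2⌋ × 162 = 114 × 162 mm
C7: ⌊162/2⌋ × 114 = 81 × 114 mm
C8: ⌊114/2⌋ × 81 = 57 × 81 mm
C9: ⌊81/2⌋ × 57 = 40 × 57 mm
C10: ⌊57/2⌋ × 40 = 28 × 40 mm

28 × 40 mm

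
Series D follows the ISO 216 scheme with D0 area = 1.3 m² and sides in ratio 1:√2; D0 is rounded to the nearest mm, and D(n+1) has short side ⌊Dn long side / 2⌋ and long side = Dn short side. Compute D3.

339 × 479 mm

Let D0's short side be w mm. w · w√2 = 1.3 m² = 1,300,000 mm², so w ≈ 958.8 mm and w√2 ≈ 1355.9 mm → D0 = 959 × 1356 mm.
D1: ⌊1356/2⌋ × 959 = 678 × 959 mm
D2: ⌊959/2⌋ × 678 = 479 × 678 mm
D3: ⌊678/2⌋ × 479 = 339 × 479 mm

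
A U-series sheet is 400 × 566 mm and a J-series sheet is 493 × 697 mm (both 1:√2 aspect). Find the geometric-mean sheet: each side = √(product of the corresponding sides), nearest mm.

444 × 628 mm

Short side: √(400 · 493) = √197200 ≈ 444.1 → 444 mm
Long side: √(566 · 697) = √394502 ≈ 628.1 → 628 mm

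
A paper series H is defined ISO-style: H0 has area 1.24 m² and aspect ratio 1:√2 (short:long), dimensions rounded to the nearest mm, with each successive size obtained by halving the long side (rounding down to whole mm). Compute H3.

331 × 468 mm

Let H0's short side be w mm. w · w√2 = 1.24 m² = 1,240,000 mm², so w ≈ 936.4 mm and w√2 ≈ 1324.2 mm → H0 = 936 × 1324 mm.
H1: ⌊1324/2⌋ × 936 = 662 × 936 mm
H2: ⌊936/2⌋ × 662 = 468 × 662 mm
H3: ⌊662/2⌋ × 468 = 331 × 468 mm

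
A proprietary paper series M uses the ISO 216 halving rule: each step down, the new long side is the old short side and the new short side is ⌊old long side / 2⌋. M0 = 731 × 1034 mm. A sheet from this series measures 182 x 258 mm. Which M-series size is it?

M4

M0: 731 × 1034 mm
M1: 517 × 731 mm
M2: 365 × 517 mm
M3: 258 × 365 mm
M4: 182 × 258 mm
M5: 129 × 182 mm
→ matches M4.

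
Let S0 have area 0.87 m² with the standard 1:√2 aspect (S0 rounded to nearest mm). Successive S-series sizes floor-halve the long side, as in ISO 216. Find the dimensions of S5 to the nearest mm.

Let S0's short side be w mm. w · w√2 = 0.87 m² = 870,000 mm², so w ≈ 784.3 mm and w√2 ≈ 1109.2 mm → S0 = 784 × 1109 mm.
S1: ⌊1109/2⌋ × 784 = 554 × 784 mm
S2: ⌊784/2⌋ × 554 = 392 × 554 mm
S3: ⌊554/2⌋ × 392 = 277 × 392 mm
S4: ⌊392/2⌋ × 277 = 196 × 277 mm
S5: ⌊277/2⌋ × 196 = 138 × 196 mm

138 × 196 mm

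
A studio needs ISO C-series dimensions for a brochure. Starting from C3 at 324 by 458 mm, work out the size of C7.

C4: ⌊458/2⌋ × 324 = 229 × 324 mm
C5: ⌊324/2⌋ × 229 = 162 × 229 mm
C6: ⌊229/2⌋ × 162 = 114 × 162 mm
C7: ⌊162/2⌋ × 114 = 81 × 114 mm

81 × 114 mm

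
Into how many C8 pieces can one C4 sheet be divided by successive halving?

Each ISO step halves the sheet: 1 × C4 → 2 × C5 → 4 × C6 → 8 × C7 → …
From C4 to C8 is 4 halving steps: 2^4 = 16.

16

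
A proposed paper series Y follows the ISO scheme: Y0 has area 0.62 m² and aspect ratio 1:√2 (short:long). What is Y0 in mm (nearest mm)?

662 × 936 mm

Let the short side be w mm. Then w · w√2 = 0.62 m² = 620,000 mm².
w² = 620,000/√2, so w ≈ 662.1 mm; long side = w√2 ≈ 936.4 mm.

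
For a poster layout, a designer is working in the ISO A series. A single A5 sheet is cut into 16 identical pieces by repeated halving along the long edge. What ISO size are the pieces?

16 = 2^4, so 4 halving steps.
A5 → A6 → … → A9 after 4 steps.

A9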